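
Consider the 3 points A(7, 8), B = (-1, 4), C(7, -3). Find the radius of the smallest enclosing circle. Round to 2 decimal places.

Side lengths²: AB² = 80, AC² = 121, BC² = 113.
Since AC² = 121 < 113 + 80 = 193, the triangle is acute, so the smallest enclosing circle is the circumcircle.
Circumcentre = (4.75, 2.5), r² = 35.3125.
r = √(35.3125) ≈ 5.94.

5.94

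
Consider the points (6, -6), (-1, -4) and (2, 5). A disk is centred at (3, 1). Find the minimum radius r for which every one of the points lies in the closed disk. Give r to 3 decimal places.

7.616

The required radius is the distance from (3, 1) to the farthest point.
Squared distances: 58, 41, 17.
Maximum is 58, attained at (6, -6).
r = √58 ≈ 7.616.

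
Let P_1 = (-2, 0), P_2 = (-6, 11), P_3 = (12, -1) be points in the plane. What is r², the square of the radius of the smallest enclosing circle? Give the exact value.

Side lengths²: P_1P_2² = 137, P_1P_3² = 197, P_2P_3² = 468.
Since P_2P_3² = 468 ≥ 197 + 137 = 334, the angle opposite P_2P_3 is not acute, so the smallest enclosing circle has P_2P_3 as diameter.
Centre = midpoint of P_2P_3 = (3, 5), r² = 468/4 = 117.

117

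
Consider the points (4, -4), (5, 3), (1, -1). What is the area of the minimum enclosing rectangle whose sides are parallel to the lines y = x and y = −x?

In coordinates u = x + y, v = x − y the rectangle is axis-aligned; the map (x,y)→(u,v) scales areas by 2.
u-values: 0, 8, 0; range = 8 − 0 = 8.
v-values: 8, 2, 2; range = 8 − 2 = 6.
Area = (8 × 6) / 2 = 24.

24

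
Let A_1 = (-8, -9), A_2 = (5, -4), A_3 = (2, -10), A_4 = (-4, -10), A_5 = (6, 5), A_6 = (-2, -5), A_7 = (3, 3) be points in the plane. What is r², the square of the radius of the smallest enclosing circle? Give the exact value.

98

The farthest pair is A_1–A_5 with squared distance 392. The circle on this segment as diameter has centre (-1, -2) and r² = 392/4 = 98.
Check A_2: distance² to centre = 40 ≤ 98, so it lies inside.
All remaining points lie in this disk, and no smaller disk contains both endpoints, so this is the minimum enclosing circle.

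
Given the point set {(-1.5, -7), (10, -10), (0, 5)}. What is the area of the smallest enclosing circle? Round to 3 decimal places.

Call the three points A, B, C in the order given.
Side lengths²: AB² = 141.25, AC² = 146.25, BC² = 325.
Since BC² = 325 ≥ 146.25 + 141.25 = 287.5, the angle opposite BC is not acute, so the smallest enclosing circle has BC as diameter.
Centre = midpoint of BC = (5, -2.5), r² = 325/4 = 81.25.
Area = π·r² = π·81.25 ≈ 255.254.

255.254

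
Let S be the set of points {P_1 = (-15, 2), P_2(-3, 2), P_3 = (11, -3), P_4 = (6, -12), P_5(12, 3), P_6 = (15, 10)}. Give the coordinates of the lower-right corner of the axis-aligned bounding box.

(15, -12)

x-range [-15, 15], y-range [-12, 10].
The lower-right corner is (15, -12).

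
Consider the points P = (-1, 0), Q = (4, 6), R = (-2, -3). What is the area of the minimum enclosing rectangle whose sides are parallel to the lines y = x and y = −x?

In coordinates u = x + y, v = x − y the rectangle is axis-aligned; the map (x,y)→(u,v) scales areas by 2.
u-values: -1, 10, -5; range = 10 − (-5) = 15.
v-values: -1, -2, 1; range = 1 − (-2) = 3.
Area = (15 × 3) / 2 = 22.5.

22.5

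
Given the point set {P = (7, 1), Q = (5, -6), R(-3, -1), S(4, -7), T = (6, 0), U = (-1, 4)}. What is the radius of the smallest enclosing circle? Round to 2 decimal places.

6.04

A smallest enclosing disk is always determined by at most three of the input points on its boundary.
The farthest pair is S–U with squared distance 146. The circle on this segment as diameter has centre (1.5, -1.5) and r² = 146/4 = 36.5.
Check P: distance² to centre = 36.5 ≤ 36.5, so it lies inside.
All remaining points lie in this disk, and no smaller disk contains both endpoints, so this is the minimum enclosing circle.
r = √(36.5) ≈ 6.04.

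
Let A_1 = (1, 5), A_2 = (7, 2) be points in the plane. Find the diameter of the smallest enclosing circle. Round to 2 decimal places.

The smallest circle enclosing two points has them as diameter endpoints.
Centre = midpoint = (4, 3.5); r² = |A_1A_2|²/4 = 45/4 = 11.25.
Diameter = 2r = 2√(11.25) ≈ 6.71.

6.71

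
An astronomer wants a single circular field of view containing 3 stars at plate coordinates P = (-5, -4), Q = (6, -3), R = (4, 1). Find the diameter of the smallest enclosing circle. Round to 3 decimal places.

Side lengths²: PQ² = 122, PR² = 106, QR² = 20.
Since PQ² = 122 < 106 + 20 = 126, the triangle is acute, so the smallest enclosing circle is the circumcircle.
Circumcentre = (11/23, -75/23), r² = 16165/529.
Diameter = 2r = 2√(16165/529) ≈ 11.056.

11.056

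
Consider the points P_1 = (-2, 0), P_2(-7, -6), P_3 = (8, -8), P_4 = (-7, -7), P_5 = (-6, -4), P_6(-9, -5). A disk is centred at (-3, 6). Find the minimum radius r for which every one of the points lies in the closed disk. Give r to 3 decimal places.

17.804

The required radius is the distance from (-3, 6) to the farthest point.
Squared distances: 37, 160, 317, 185, 109, 157.
Maximum is 317, attained at P_3.
r = √317 ≈ 17.804.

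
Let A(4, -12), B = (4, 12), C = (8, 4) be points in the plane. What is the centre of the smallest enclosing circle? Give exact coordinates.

Side lengths²: AB² = 576, AC² = 272, BC² = 80.
Since AB² = 576 ≥ 272 + 80 = 352, the angle opposite AB is not acute, so the smallest enclosing circle has AB as diameter.
Centre = midpoint of AB = (4, 0), r² = 576/4 = 144.
Centre = (4, 0).

(4, 0)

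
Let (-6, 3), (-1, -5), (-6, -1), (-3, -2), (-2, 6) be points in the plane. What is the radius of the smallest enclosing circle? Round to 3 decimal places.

A smallest enclosing disk is always determined by at most three of the input points on its boundary.
The farthest pair is (-1, -5)–(-2, 6) with squared distance 122. The circle on this segment as diameter has centre (-1.5, 0.5) and r² = 122/4 = 30.5.
Check (-6, 3): distance² to centre = 26.5 ≤ 30.5, so it lies inside.
All remaining points lie in this disk, and no smaller disk contains both endpoints, so this is the minimum enclosing circle.
r = √(30.5) ≈ 5.523.

5.523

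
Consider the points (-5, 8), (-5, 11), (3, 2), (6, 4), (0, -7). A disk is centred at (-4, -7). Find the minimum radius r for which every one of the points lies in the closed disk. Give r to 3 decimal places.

The required radius is the distance from (-4, -7) to the farthest point.
Squared distances: 226, 325, 130, 221, 16.
Maximum is 325, attained at (-5, 11).
r = √325 ≈ 18.028.

18.028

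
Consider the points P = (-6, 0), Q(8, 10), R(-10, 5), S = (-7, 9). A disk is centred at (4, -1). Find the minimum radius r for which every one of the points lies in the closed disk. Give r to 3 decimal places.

15.232

The required radius is the distance from (4, -1) to the farthest point.
Squared distances: 101, 137, 232, 221.
Maximum is 232, attained at R.
r = √232 ≈ 15.232.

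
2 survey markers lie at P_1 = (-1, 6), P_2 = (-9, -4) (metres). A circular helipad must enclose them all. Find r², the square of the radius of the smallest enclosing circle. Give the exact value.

41

The smallest circle enclosing two points has them as diameter endpoints.
Centre = midpoint = (-5, 1); r² = |P_1P_2|²/4 = 164/4 = 41.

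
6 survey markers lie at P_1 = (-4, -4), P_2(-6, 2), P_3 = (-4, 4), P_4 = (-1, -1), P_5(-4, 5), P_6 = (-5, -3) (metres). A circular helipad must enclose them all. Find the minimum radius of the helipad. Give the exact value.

By Welzl's lemma the MEC is supported by two points (diametrically opposite) or three points (on a circumcircle).
The farthest pair is P_1–P_5 with squared distance 81. The circle on this segment as diameter has centre (-4, 0.5) and r² = 81/4 = 20.25.
Check P_2: distance² to centre = 6.25 ≤ 20.25, so it lies inside.
All remaining points lie in this disk, and no smaller disk contains both endpoints, so this is the minimum enclosing circle.
r = √(20.25) = 4.5.

4.5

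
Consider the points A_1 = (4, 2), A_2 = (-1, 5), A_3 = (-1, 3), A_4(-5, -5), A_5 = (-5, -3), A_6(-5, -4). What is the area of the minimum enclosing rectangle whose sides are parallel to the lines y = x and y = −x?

In coordinates u = x + y, v = x − y the rectangle is axis-aligned; the map (x,y)→(u,v) scales areas by 2.
u-values: 6, 4, 2, -10, -8, -9; range = 6 − (-10) = 16.
v-values: 2, -6, -4, 0, -2, -1; range = 2 − (-6) = 8.
Area = (16 × 8) / 2 = 64.

64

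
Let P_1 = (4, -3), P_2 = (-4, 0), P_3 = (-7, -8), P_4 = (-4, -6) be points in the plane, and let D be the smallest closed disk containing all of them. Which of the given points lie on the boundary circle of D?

A smallest enclosing disk is always determined by at most three of the input points on its boundary.
The farthest pair is P_1–P_3 with squared distance 146. The circle on this segment as diameter has centre (-1.5, -5.5) and r² = 146/4 = 36.5.
Check P_2: distance² to centre = 36.5 ≤ 36.5, so it lies inside.
All remaining points lie in this disk, and no smaller disk contains both endpoints, so this is the minimum enclosing circle.
The points at distance exactly r from the centre are P_1, P_2, P_3 — 3 points.

P_1, P_2, P_3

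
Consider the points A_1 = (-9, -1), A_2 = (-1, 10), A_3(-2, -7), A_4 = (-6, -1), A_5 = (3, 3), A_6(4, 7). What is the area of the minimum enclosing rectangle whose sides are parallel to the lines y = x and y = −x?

168

In coordinates u = x + y, v = x − y the rectangle is axis-aligned; the map (x,y)→(u,v) scales areas by 2.
u-values: -10, 9, -9, -7, 6, 11; range = 11 − (-10) = 21.
v-values: -8, -11, 5, -5, 0, -3; range = 5 − (-11) = 16.
Area = (21 × 16) / 2 = 168.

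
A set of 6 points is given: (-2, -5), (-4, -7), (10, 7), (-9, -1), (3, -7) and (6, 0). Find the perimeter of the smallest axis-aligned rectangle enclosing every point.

Width = max x − min x = 10 − (-9) = 19.
Height = max y − min y = 7 − (-7) = 14.
Perimeter = 2(19 + 14) = 66.

66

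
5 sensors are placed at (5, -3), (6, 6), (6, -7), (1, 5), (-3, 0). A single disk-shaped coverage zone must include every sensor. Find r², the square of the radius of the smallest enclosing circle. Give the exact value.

845/18

The minimum enclosing circle of a finite set is fixed by two of the points (as a diameter) or three (as a circumcircle).
The minimum enclosing circle is determined by three boundary points: (6, 6), (6, -7), (-3, 0).
Their circumcentre is (23/6, -0.5) with r² = 845/18.
The farthest remaining point (1, 5) is at distance² 689/18 ≤ 845/18.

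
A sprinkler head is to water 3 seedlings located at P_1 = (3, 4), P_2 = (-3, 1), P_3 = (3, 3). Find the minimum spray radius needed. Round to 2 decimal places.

3.35

Side lengths²: P_1P_2² = 45, P_1P_3² = 1, P_2P_3² = 40.
Since P_1P_2² = 45 ≥ 40 + 1 = 41, the angle opposite P_1P_2 is not acute, so the smallest enclosing circle has P_1P_2 as diameter.
Centre = midpoint of P_1P_2 = (0, 2.5), r² = 45/4 = 11.25.
r = √(11.25) ≈ 3.35.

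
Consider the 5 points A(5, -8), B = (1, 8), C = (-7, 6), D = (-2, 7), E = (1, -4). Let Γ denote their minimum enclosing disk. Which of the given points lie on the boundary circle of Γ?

By Welzl's lemma the MEC is supported by two points (diametrically opposite) or three points (on a circumcircle).
The farthest pair is A–C with squared distance 340. The circle on this segment as diameter has centre (-1, -1) and r² = 340/4 = 85.
Check B: distance² to centre = 85 ≤ 85, so it lies inside.
All remaining points lie in this disk, and no smaller disk contains both endpoints, so this is the minimum enclosing circle.
The points at distance exactly r from the centre are A, B, C — 3 points.

A, B, C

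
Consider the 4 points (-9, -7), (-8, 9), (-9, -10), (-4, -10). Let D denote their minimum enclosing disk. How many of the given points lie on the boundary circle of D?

A smallest enclosing disk is always determined by at most three of the input points on its boundary.
The minimum enclosing circle is determined by three boundary points: (-8, 9), (-9, -10), (-4, -10).
Their circumcentre is (-6.5, -23/38) with r² = 68237/722.
The farthest remaining point (-9, -7) is at distance² 34037/722 ≤ 68237/722.
The points at distance exactly r from the centre are (-8, 9), (-9, -10), (-4, -10) — 3 points.

3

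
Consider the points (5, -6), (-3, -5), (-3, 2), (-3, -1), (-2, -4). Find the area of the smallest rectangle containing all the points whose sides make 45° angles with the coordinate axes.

In coordinates u = x + y, v = x − y the rectangle is axis-aligned; the map (x,y)→(u,v) scales areas by 2.
u-values: -1, -8, -1, -4, -6; range = -1 − (-8) = 7.
v-values: 11, 2, -5, -2, 2; range = 11 − (-5) = 16.
Area = (7 × 16) / 2 = 56.

56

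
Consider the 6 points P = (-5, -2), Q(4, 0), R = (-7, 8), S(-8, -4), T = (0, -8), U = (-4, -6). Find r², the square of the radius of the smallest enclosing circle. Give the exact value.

76.25

The minimum enclosing circle of a finite set is fixed by two of the points (as a diameter) or three (as a circumcircle).
The farthest pair is R–T with squared distance 305. The circle on this segment as diameter has centre (-3.5, 0) and r² = 305/4 = 76.25.
Check P: distance² to centre = 6.25 ≤ 76.25, so it lies inside.
All remaining points lie in this disk, and no smaller disk contains both endpoints, so this is the minimum enclosing circle.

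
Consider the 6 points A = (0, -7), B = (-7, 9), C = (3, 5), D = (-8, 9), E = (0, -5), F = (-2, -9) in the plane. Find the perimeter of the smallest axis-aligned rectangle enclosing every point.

Width = max x − min x = 3 − (-8) = 11.
Height = max y − min y = 9 − (-9) = 18.
Perimeter = 2(11 + 18) = 58.

58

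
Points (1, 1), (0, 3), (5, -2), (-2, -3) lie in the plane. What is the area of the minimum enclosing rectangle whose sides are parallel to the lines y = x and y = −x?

40

In coordinates u = x + y, v = x − y the rectangle is axis-aligned; the map (x,y)→(u,v) scales areas by 2.
u-values: 2, 3, 3, -5; range = 3 − (-5) = 8.
v-values: 0, -3, 7, 1; range = 7 − (-3) = 10.
Area = (8 × 10) / 2 = 40.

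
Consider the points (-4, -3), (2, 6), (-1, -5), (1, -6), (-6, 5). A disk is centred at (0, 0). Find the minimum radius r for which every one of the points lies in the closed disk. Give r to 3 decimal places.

The required radius is the distance from (0, 0) to the farthest point.
Squared distances: 25, 40, 26, 37, 61.
Maximum is 61, attained at (-6, 5).
r = √61 ≈ 7.810.

7.810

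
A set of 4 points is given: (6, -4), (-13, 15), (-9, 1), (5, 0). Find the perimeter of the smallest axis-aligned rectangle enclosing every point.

Width = max x − min x = 6 − (-13) = 19.
Height = max y − min y = 15 − (-4) = 19.
Perimeter = 2(19 + 19) = 76.

76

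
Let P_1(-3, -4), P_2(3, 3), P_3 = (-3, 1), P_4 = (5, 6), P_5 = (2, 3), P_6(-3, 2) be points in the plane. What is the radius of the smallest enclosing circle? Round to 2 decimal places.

The farthest pair is P_1–P_4 with squared distance 164. The circle on this segment as diameter has centre (1, 1) and r² = 164/4 = 41.
Check P_2: distance² to centre = 8 ≤ 41, so it lies inside.
All remaining points lie in this disk, and no smaller disk contains both endpoints, so this is the minimum enclosing circle.
r = √41 ≈ 6.40.

6.40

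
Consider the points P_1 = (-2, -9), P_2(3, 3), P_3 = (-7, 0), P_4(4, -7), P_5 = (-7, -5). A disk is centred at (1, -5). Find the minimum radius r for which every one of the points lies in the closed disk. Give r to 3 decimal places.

9.434

The required radius is the distance from (1, -5) to the farthest point.
Squared distances: 25, 68, 89, 13, 64.
Maximum is 89, attained at P_3.
r = √89 ≈ 9.434.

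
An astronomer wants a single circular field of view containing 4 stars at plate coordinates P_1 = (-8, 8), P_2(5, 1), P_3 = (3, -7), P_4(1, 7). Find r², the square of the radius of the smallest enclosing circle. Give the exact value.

86.5

A smallest enclosing disk is always determined by at most three of the input points on its boundary.
The farthest pair is P_1–P_3 with squared distance 346. The circle on this segment as diameter has centre (-2.5, 0.5) and r² = 346/4 = 86.5.
Check P_2: distance² to centre = 56.5 ≤ 86.5, so it lies inside.
All remaining points lie in this disk, and no smaller disk contains both endpoints, so this is the minimum enclosing circle.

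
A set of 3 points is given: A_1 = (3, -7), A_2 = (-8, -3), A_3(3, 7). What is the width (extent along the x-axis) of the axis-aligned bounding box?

max x = 3, min x = -8, so width = 11.

11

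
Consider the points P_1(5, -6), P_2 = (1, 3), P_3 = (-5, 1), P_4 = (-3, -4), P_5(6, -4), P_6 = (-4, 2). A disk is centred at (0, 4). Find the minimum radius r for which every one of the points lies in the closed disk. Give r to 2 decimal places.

11.18

The required radius is the distance from (0, 4) to the farthest point.
Squared distances: 125, 2, 34, 73, 100, 20.
Maximum is 125, attained at P_1.
r = √125 ≈ 11.18.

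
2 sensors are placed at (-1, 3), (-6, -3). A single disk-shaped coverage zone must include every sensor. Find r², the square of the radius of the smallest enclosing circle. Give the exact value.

The smallest circle enclosing two points has them as diameter endpoints.
Centre = midpoint = (-3.5, 0); r² = |(-1, 3)−(-6, -3)|²/4 = 61/4 = 15.25.

15.25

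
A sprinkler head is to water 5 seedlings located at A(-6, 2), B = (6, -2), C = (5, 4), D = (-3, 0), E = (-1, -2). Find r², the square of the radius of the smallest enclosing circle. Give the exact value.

23125/578

The minimum enclosing circle of a finite set is fixed by two of the points (as a diameter) or three (as a circumcircle).
The minimum enclosing circle is determined by three boundary points: A, B, C.
Their circumcentre is (1/34, 3/34) with r² = 23125/578.
The farthest remaining point D is at distance² 5309/578 ≤ 23125/578.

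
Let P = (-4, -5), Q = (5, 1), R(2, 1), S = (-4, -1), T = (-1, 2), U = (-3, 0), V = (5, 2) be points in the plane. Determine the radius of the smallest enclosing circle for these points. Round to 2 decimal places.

The farthest pair is P–V with squared distance 130. The circle on this segment as diameter has centre (0.5, -1.5) and r² = 130/4 = 32.5.
Check Q: distance² to centre = 26.5 ≤ 32.5, so it lies inside.
All remaining points lie in this disk, and no smaller disk contains both endpoints, so this is the minimum enclosing circle.
r = √(32.5) ≈ 5.70.

5.70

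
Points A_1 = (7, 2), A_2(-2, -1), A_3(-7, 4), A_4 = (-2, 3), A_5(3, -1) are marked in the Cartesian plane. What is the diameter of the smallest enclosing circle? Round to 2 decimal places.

14.14

The minimum enclosing circle of a finite set is fixed by two of the points (as a diameter) or three (as a circumcircle).
The farthest pair is A_1–A_3 with squared distance 200. The circle on this segment as diameter has centre (0, 3) and r² = 200/4 = 50.
Check A_2: distance² to centre = 20 ≤ 50, so it lies inside.
All remaining points lie in this disk, and no smaller disk contains both endpoints, so this is the minimum enclosing circle.
Diameter = 2r = 2√50 ≈ 14.14.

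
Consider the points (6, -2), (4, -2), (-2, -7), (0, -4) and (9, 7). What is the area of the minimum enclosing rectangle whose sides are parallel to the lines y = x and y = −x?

75

In coordinates u = x + y, v = x − y the rectangle is axis-aligned; the map (x,y)→(u,v) scales areas by 2.
u-values: 4, 2, -9, -4, 16; range = 16 − (-9) = 25.
v-values: 8, 6, 5, 4, 2; range = 8 − 2 = 6.
Area = (25 × 6) / 2 = 75.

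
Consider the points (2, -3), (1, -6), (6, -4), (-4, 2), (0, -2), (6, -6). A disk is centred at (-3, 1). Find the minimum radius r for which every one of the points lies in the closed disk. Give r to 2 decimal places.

11.40

The required radius is the distance from (-3, 1) to the farthest point.
Squared distances: 41, 65, 106, 2, 18, 130.
Maximum is 130, attained at (6, -6).
r = √130 ≈ 11.40.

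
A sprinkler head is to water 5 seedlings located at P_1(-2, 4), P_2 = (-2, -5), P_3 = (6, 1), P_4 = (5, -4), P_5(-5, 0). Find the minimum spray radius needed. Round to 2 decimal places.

By Welzl's lemma the MEC is supported by two points (diametrically opposite) or three points (on a circumcircle).
The minimum enclosing circle is determined by three boundary points: P_3, P_4, P_5.
Their circumcentre is (16/27, -14/27) with r² = 22997/729.
The farthest remaining point P_1 is at distance² 19784/729 ≤ 22997/729.
r = √(22997/729) ≈ 5.62.

5.62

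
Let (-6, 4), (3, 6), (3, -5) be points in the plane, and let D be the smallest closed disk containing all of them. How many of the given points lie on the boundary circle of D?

3

Call the three points A, B, C in the order given.
Side lengths²: AB² = 85, AC² = 162, BC² = 121.
Since AC² = 162 < 121 + 85 = 206, the triangle is acute, so the smallest enclosing circle is the circumcircle.
Circumcentre = (-0.5, 0.5), r² = 42.5.
The points at distance exactly r from the centre are (-6, 4), (3, 6), (3, -5) — 3 points.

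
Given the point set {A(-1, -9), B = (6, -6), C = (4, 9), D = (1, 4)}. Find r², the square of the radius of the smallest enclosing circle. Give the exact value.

The farthest pair is A–C with squared distance 349. The circle on this segment as diameter has centre (1.5, 0) and r² = 349/4 = 87.25.
Check B: distance² to centre = 56.25 ≤ 87.25, so it lies inside.
All remaining points lie in this disk, and no smaller disk contains both endpoints, so this is the minimum enclosing circle.

87.25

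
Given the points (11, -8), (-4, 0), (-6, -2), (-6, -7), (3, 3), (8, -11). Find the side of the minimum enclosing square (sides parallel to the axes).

The bounding box has width 17 and height 14.
An axis-aligned square enclosing the set must have side ≥ max(width, height).
So the minimum side is max(17, 14) = 17.

17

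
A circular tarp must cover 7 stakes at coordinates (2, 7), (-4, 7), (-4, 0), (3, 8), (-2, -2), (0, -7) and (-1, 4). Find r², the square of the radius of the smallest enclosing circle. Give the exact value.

A smallest enclosing disk is always determined by at most three of the input points on its boundary.
The minimum enclosing circle is determined by three boundary points: (-4, 7), (3, 8), (0, -7).
Their circumcentre is (8/17, 12/17) with r² = 17225/289.
The farthest remaining point (2, 7) is at distance² 12125/289 ≤ 17225/289.

17225/289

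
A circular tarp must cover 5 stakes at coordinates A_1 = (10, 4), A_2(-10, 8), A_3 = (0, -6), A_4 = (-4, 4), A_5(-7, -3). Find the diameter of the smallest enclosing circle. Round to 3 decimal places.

20.677

The minimum enclosing circle is determined by three boundary points: A_1, A_2, A_3.
Their circumcentre is (-1/3, 13/3) with r² = 962/9.
The farthest remaining point A_5 is at distance² 884/9 ≤ 962/9.
Diameter = 2r = 2√(962/9) ≈ 20.677.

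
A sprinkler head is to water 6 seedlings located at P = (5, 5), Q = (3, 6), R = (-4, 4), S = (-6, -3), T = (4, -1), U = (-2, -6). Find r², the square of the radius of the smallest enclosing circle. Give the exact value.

15725/338

By Welzl's lemma the MEC is supported by two points (diametrically opposite) or three points (on a circumcircle).
The minimum enclosing circle is determined by three boundary points: P, S, U.
Their circumcentre is (-5/26, 15/26) with r² = 15725/338.
The farthest remaining point Q is at distance² 13385/338 ≤ 15725/338.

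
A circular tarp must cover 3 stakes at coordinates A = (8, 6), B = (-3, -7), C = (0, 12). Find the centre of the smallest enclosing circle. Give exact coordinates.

(-16/17, 41/17)

Side lengths²: AB² = 290, AC² = 100, BC² = 370.
Since BC² = 370 < 290 + 100 = 390, the triangle is acute, so the smallest enclosing circle is the circumcircle.
Circumcentre = (-16/17, 41/17), r² = 26825/289.
Centre = (-16/17, 41/17).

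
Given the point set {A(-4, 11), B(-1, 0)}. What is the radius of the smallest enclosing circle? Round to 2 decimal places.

The smallest circle enclosing two points has them as diameter endpoints.
Centre = midpoint = (-2.5, 5.5); r² = |AB|²/4 = 130/4 = 32.5.
r = √(32.5) ≈ 5.70.

5.70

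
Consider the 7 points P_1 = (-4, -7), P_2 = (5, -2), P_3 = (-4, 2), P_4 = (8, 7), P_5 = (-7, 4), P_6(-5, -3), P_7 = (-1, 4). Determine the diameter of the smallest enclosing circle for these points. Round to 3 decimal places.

18.483

The minimum enclosing circle is determined by three boundary points: P_1, P_4, P_5.
Their circumcentre is (44/29, 12/29) with r² = 71825/841.
The farthest remaining point P_6 is at distance² 45522/841 ≤ 71825/841.
Diameter = 2r = 2√(71825/841) ≈ 18.483.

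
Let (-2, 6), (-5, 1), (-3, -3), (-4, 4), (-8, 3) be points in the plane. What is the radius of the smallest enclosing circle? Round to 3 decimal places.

By Welzl's lemma the MEC is supported by two points (diametrically opposite) or three points (on a circumcircle).
The minimum enclosing circle is determined by three boundary points: (-2, 6), (-3, -3), (-8, 3).
Their circumcentre is (-121/34, 55/34) with r² = 12505/578.
The farthest remaining point (-4, 4) is at distance² 3393/578 ≤ 12505/578.
r = √(12505/578) ≈ 4.651.

4.651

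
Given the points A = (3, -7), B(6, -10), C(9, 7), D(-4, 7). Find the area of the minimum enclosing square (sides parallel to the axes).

The bounding box has width 13 and height 17.
An axis-aligned square enclosing the set must have side ≥ max(width, height).
So the minimum side is max(13, 17) = 17.
Area = 17² = 289.

289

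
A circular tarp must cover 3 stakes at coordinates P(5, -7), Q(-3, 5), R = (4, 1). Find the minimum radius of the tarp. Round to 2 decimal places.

Side lengths²: PQ² = 208, PR² = 65, QR² = 65.
Since PQ² = 208 ≥ 65 + 65 = 130, the angle opposite PQ is not acute, so the smallest enclosing circle has PQ as diameter.
Centre = midpoint of PQ = (1, -1), r² = 208/4 = 52.
r = √52 ≈ 7.21.

7.21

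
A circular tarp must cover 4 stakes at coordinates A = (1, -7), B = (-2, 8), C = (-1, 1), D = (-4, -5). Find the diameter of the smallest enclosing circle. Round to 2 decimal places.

15.30

A smallest enclosing disk is always determined by at most three of the input points on its boundary.
The farthest pair is A–B with squared distance 234. The circle on this segment as diameter has centre (-0.5, 0.5) and r² = 234/4 = 58.5.
Check C: distance² to centre = 0.5 ≤ 58.5, so it lies inside.
All remaining points lie in this disk, and no smaller disk contains both endpoints, so this is the minimum enclosing circle.
Diameter = 2r = 2√(58.5) ≈ 15.30.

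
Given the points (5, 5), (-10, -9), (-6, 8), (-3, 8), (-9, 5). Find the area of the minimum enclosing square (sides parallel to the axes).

289

The bounding box has width 15 and height 17.
An axis-aligned square enclosing the set must have side ≥ max(width, height).
So the minimum side is max(15, 17) = 17.
Area = 17² = 289.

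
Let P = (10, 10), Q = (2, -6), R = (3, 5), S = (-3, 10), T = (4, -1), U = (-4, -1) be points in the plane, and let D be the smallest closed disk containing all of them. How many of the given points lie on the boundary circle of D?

The minimum enclosing circle is determined by three boundary points: P, Q, S.
Their circumcentre is (3.5, 3.25) with r² = 87.8125.
The farthest remaining point U is at distance² 74.3125 ≤ 87.8125.
The points at distance exactly r from the centre are P, Q, S — 3 points.

3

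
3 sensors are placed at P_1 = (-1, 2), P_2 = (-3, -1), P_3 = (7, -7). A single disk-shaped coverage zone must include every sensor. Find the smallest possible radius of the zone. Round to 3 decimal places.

Side lengths²: P_1P_2² = 13, P_1P_3² = 145, P_2P_3² = 136.
Since P_1P_3² = 145 < 136 + 13 = 149, the triangle is acute, so the smallest enclosing circle is the circumcircle.
Circumcentre = (39/14, -113/42), r² = 32045/882.
r = √(32045/882) ≈ 6.028.

6.028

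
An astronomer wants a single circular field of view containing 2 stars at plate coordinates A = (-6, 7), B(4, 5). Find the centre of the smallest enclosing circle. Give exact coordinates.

(-1, 6)

The smallest circle enclosing two points has them as diameter endpoints.
Centre = midpoint = (-1, 6); r² = |AB|²/4 = 104/4 = 26.
Centre = (-1, 6).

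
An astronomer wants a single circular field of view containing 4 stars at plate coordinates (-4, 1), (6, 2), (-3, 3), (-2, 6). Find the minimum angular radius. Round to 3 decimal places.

A smallest enclosing disk is always determined by at most three of the input points on its boundary.
The minimum enclosing circle is determined by three boundary points: (-4, 1), (6, 2), (-2, 6).
Their circumcentre is (23/24, 23/12) with r² = 14645/576.
The farthest remaining point (-3, 3) is at distance² 9701/576 ≤ 14645/576.
r = √(14645/576) ≈ 5.042.

5.042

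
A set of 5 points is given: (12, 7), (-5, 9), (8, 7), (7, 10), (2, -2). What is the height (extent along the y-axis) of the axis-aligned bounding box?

12

max y = 10, min y = -2, so height = 12.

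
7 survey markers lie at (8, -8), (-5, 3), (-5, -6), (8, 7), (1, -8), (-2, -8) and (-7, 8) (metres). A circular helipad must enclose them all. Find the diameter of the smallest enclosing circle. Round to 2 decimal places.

A smallest enclosing disk is always determined by at most three of the input points on its boundary.
The farthest pair is (8, -8)–(-7, 8) with squared distance 481. The circle on this segment as diameter has centre (0.5, 0) and r² = 481/4 = 120.25.
Check (-5, 3): distance² to centre = 39.25 ≤ 120.25, so it lies inside.
All remaining points lie in this disk, and no smaller disk contains both endpoints, so this is the minimum enclosing circle.
Diameter = 2r = 2√(120.25) ≈ 21.93.

21.93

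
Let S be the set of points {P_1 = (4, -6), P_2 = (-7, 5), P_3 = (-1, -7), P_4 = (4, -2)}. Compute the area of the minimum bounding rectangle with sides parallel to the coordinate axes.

x ranges over [-7, 4], width 11.
y ranges over [-7, 5], height 12.
Area = 11 × 12 = 132.

132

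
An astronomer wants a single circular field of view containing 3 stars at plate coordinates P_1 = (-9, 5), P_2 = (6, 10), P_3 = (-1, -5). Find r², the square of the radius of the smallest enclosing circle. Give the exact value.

28085/361

Side lengths²: P_1P_2² = 250, P_1P_3² = 164, P_2P_3² = 274.
Since P_2P_3² = 274 < 250 + 164 = 414, the triangle is acute, so the smallest enclosing circle is the circumcircle.
Circumcentre = (-5/19, 72/19), r² = 28085/361.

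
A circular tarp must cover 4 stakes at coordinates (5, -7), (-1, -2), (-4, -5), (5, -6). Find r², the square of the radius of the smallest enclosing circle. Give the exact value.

By Welzl's lemma the MEC is supported by two points (diametrically opposite) or three points (on a circumcircle).
The farthest pair is (5, -7)–(-4, -5) with squared distance 85. The circle on this segment as diameter has centre (0.5, -6) and r² = 85/4 = 21.25.
Check (-1, -2): distance² to centre = 18.25 ≤ 21.25, so it lies inside.
All remaining points lie in this disk, and no smaller disk contains both endpoints, so this is the minimum enclosing circle.

21.25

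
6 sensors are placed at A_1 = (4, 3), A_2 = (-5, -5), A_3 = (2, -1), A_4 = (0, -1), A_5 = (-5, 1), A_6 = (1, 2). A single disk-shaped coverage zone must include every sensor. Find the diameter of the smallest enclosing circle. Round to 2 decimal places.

A smallest enclosing disk is always determined by at most three of the input points on its boundary.
The farthest pair is A_1–A_2 with squared distance 145. The circle on this segment as diameter has centre (-0.5, -1) and r² = 145/4 = 36.25.
Check A_3: distance² to centre = 6.25 ≤ 36.25, so it lies inside.
All remaining points lie in this disk, and no smaller disk contains both endpoints, so this is the minimum enclosing circle.
Diameter = 2r = 2√(36.25) ≈ 12.04.

12.04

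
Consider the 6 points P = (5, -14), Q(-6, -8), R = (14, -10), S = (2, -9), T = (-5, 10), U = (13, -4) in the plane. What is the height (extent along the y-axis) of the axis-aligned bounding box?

max y = 10, min y = -14, so height = 24.

24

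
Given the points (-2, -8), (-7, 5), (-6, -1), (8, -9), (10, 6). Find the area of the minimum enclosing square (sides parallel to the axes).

The bounding box has width 17 and height 15.
An axis-aligned square enclosing the set must have side ≥ max(width, height).
So the minimum side is max(17, 15) = 17.
Area = 17² = 289.

289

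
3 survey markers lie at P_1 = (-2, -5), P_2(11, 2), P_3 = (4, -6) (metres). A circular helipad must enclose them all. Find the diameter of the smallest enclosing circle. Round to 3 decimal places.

Side lengths²: P_1P_2² = 218, P_1P_3² = 37, P_2P_3² = 113.
Since P_1P_2² = 218 ≥ 113 + 37 = 150, the angle opposite P_1P_2 is not acute, so the smallest enclosing circle has P_1P_2 as diameter.
Centre = midpoint of P_1P_2 = (4.5, -1.5), r² = 218/4 = 54.5.
Diameter = 2r = 2√(54.5) ≈ 14.765.

14.765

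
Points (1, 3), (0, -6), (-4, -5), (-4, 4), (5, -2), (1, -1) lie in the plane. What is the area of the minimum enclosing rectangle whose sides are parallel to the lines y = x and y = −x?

97.5

In coordinates u = x + y, v = x − y the rectangle is axis-aligned; the map (x,y)→(u,v) scales areas by 2.
u-values: 4, -6, -9, 0, 3, 0; range = 4 − (-9) = 13.
v-values: -2, 6, 1, -8, 7, 2; range = 7 − (-8) = 15.
Area = (13 × 15) / 2 = 97.5.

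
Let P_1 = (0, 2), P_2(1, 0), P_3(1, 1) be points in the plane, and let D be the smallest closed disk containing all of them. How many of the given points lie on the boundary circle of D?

Side lengths²: P_1P_2² = 5, P_1P_3² = 2, P_2P_3² = 1.
Since P_1P_2² = 5 ≥ 2 + 1 = 3, the angle opposite P_1P_2 is not acute, so the smallest enclosing circle has P_1P_2 as diameter.
Centre = midpoint of P_1P_2 = (0.5, 1), r² = 5/4 = 1.25.
The points at distance exactly r from the centre are P_1, P_2 — 2 points.

2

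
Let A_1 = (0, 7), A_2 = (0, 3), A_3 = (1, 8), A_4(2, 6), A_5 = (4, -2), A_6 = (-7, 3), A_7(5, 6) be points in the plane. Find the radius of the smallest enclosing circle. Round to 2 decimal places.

By Welzl's lemma the MEC is supported by two points (diametrically opposite) or three points (on a circumcircle).
The minimum enclosing circle is determined by three boundary points: A_5, A_6, A_7.
Their circumcentre is (-33/62, 163/62) with r² = 80665/1922.
The farthest remaining point A_3 is at distance² 59957/1922 ≤ 80665/1922.
r = √(80665/1922) ≈ 6.48.

6.48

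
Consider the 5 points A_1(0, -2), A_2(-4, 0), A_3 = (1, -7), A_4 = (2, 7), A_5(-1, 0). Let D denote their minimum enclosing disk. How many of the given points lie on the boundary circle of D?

2

A smallest enclosing disk is always determined by at most three of the input points on its boundary.
The farthest pair is A_3–A_4 with squared distance 197. The circle on this segment as diameter has centre (1.5, 0) and r² = 197/4 = 49.25.
Check A_1: distance² to centre = 6.25 ≤ 49.25, so it lies inside.
All remaining points lie in this disk, and no smaller disk contains both endpoints, so this is the minimum enclosing circle.
The points at distance exactly r from the centre are A_3, A_4 — 2 points.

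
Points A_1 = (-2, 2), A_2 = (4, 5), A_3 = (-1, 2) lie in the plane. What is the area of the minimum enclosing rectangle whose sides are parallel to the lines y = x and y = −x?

In coordinates u = x + y, v = x − y the rectangle is axis-aligned; the map (x,y)→(u,v) scales areas by 2.
u-values: 0, 9, 1; range = 9 − 0 = 9.
v-values: -4, -1, -3; range = -1 − (-4) = 3.
Area = (9 × 3) / 2 = 13.5.

13.5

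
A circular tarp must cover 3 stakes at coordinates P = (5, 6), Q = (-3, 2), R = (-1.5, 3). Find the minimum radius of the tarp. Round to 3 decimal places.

4.472

Side lengths²: PQ² = 80, PR² = 51.25, QR² = 3.25.
Since PQ² = 80 ≥ 51.25 + 3.25 = 54.5, the angle opposite PQ is not acute, so the smallest enclosing circle has PQ as diameter.
Centre = midpoint of PQ = (1, 4), r² = 80/4 = 20.
r = √20 ≈ 4.472.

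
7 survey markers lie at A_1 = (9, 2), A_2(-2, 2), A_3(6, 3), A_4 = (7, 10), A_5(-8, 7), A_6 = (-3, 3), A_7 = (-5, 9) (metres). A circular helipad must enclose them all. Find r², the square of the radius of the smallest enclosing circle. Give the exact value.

78.5

By Welzl's lemma the MEC is supported by two points (diametrically opposite) or three points (on a circumcircle).
The farthest pair is A_1–A_5 with squared distance 314. The circle on this segment as diameter has centre (0.5, 4.5) and r² = 314/4 = 78.5.
Check A_2: distance² to centre = 12.5 ≤ 78.5, so it lies inside.
All remaining points lie in this disk, and no smaller disk contains both endpoints, so this is the minimum enclosing circle.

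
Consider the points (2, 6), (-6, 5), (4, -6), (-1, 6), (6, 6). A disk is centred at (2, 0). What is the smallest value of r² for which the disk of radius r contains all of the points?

The required radius is the distance from (2, 0) to the farthest point.
Squared distances: 36, 89, 40, 45, 52.
Maximum is 89, attained at (-6, 5).

89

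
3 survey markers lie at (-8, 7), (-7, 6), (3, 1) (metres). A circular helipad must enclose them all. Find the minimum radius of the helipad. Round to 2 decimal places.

6.26

Call the three points A, B, C in the order given.
Side lengths²: AB² = 2, AC² = 157, BC² = 125.
Since AC² = 157 ≥ 125 + 2 = 127, the angle opposite AC is not acute, so the smallest enclosing circle has AC as diameter.
Centre = midpoint of AC = (-2.5, 4), r² = 157/4 = 39.25.
r = √(39.25) ≈ 6.26.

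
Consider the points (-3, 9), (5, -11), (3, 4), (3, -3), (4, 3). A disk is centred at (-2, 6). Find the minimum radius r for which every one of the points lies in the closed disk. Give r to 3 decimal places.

The required radius is the distance from (-2, 6) to the farthest point.
Squared distances: 10, 338, 29, 106, 45.
Maximum is 338, attained at (5, -11).
r = √338 ≈ 18.385.

18.385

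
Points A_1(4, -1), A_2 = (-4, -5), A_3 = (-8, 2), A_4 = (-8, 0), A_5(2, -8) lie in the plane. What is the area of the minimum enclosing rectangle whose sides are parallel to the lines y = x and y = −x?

120

In coordinates u = x + y, v = x − y the rectangle is axis-aligned; the map (x,y)→(u,v) scales areas by 2.
u-values: 3, -9, -6, -8, -6; range = 3 − (-9) = 12.
v-values: 5, 1, -10, -8, 10; range = 10 − (-10) = 20.
Area = (12 × 20) / 2 = 120.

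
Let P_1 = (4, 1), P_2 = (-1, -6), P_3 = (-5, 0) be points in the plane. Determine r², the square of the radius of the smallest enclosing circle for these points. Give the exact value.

Side lengths²: P_1P_2² = 74, P_1P_3² = 82, P_2P_3² = 52.
Since P_1P_3² = 82 < 74 + 52 = 126, the triangle is acute, so the smallest enclosing circle is the circumcircle.
Circumcentre = (-9/29, -35/29), r² = 19721/841.

19721/841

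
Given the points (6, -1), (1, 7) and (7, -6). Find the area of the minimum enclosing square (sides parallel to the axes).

The bounding box has width 6 and height 13.
An axis-aligned square enclosing the set must have side ≥ max(width, height).
So the minimum side is max(6, 13) = 13.
Area = 13² = 169.

169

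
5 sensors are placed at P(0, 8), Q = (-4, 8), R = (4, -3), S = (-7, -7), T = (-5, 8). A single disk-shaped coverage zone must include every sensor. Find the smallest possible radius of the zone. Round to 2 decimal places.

8.28

The farthest pair is P–S with squared distance 274. The circle on this segment as diameter has centre (-3.5, 0.5) and r² = 274/4 = 68.5.
Check Q: distance² to centre = 56.5 ≤ 68.5, so it lies inside.
All remaining points lie in this disk, and no smaller disk contains both endpoints, so this is the minimum enclosing circle.
r = √(68.5) ≈ 8.28.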